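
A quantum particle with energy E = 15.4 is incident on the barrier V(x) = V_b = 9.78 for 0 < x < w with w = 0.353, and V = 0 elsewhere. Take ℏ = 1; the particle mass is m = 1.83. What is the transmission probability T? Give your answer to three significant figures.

Above the barrier the interior wavenumber is k₂ = √(2m(E − V_b))/ℏ = 4.535, giving phase k₂w = 1.601.
Matching at both interfaces gives T⁻¹ = 1 + V_b² sin²(k₂w) / [4E(E − V_b)] = 1.276, hence T = 0.784.

T = 0.784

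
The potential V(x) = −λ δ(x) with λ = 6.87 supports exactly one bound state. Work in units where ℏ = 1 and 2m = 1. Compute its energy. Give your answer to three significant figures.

For x ≠ 0 the bound state is ψ ∝ e^{−κ|x|}; integrating the TISE across the delta gives the cusp condition 2κ = 2mλ/ℏ², so κ = 3.435.
Then E = −ℏ²κ²/(2m) = −mλ²/(2ℏ²) = -11.80.

E = -11.8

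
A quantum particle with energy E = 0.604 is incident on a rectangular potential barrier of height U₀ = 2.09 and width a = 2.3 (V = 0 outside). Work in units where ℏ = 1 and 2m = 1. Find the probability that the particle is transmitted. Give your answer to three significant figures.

Since E < U₀ the interior solution is evanescent with decay constant κ = √(2m(U₀ − E))/ℏ = 1.219.
κa = 2.804, sinh(κa) = 8.223.
Matching ψ, ψ′ at both faces gives T = [1 + U₀² sinh²(κa) / (4E(U₀ − E))]⁻¹ = 1/83.27 = 0.0120.

T = 0.0120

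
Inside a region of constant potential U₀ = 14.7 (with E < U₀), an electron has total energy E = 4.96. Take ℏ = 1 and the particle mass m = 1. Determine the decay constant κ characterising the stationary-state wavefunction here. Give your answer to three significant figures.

Since E < U₀ the TISE in this region is ψ'' = κ²ψ with κ = √(2m(U₀ − E))/ℏ.
κ = √(2 × 1 × 9.74) = 4.414.

κ = 4.41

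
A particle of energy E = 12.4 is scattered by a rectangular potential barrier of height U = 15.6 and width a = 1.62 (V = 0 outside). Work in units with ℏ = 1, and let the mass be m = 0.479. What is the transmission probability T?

Since E < U the interior solution is evanescent with decay constant κ = √(2m(U − E))/ℏ = 1.751.
κa = 2.836, sinh(κa) = 8.498.
The exact tunnelling result is T⁻¹ = 1 + U² sinh²(κa) / [4E(U − E)] = 111.7, so T = 0.00895.

T = 0.00895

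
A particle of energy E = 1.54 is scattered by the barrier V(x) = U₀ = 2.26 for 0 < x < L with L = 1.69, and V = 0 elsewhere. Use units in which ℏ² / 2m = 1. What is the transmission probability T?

T = 0.182

Since E < U₀ the interior solution is evanescent with decay constant κ = √(2m(U₀ − E))/ℏ = 0.8485.
κL = 1.434, sinh(κL) = 1.979.
Matching ψ, ψ′ at both faces gives T = [1 + U₀² sinh²(κL) / (4E(U₀ − E))]⁻¹ = 1/5.508 = 0.182.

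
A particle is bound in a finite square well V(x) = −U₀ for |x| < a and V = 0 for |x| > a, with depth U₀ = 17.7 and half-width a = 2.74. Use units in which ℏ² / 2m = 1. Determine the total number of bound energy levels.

N = 8

Define the well-strength parameter z₀ = (a/ℏ)√(2mU₀) = 2.74 × √(2·0.5·17.7) = 11.53.
A new bound state (alternating even/odd) appears each time z₀ passes a multiple of π/2, so N = ⌊2z₀/π⌋ + 1 = ⌊7.339⌋ + 1 = 8.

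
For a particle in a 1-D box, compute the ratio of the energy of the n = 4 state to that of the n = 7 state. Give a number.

Since E_n ∝ n², the ratio is (4/7)² = 0.326531.

0.326531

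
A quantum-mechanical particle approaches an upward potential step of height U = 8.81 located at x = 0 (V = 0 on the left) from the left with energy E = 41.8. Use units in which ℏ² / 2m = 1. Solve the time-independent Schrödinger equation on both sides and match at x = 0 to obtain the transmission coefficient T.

On each side the TISE gives plane waves with k = √(2m(E − V))/ℏ: k₁ = √(2·½·41.8) = 6.465, k₂ = √(2·½·32.99) = 5.744.
Matching ψ and ψ′ at x = 0 gives r = (k₁ − k₂)/(k₁ + k₂), so R = r² = 0.003493 and T = 1 − R = 0.9965.

T = 0.997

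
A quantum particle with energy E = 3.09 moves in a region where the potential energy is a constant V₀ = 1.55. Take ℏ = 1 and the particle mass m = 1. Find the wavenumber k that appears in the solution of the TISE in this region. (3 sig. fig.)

With E > V₀ the solution is oscillatory, ψ ∝ e^{±ikx} with k = √(2m(E − V₀))/ℏ.
k = √(2 × 1 × 1.54) = 1.755.

k = 1.75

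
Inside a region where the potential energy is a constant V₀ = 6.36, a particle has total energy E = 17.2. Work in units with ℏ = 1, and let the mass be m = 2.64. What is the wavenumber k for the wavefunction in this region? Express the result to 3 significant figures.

With E > V₀ the solution is oscillatory, ψ ∝ e^{±ikx} with k = √(2m(E − V₀))/ℏ.
k = √(2 × 2.64 × 10.84) = 7.565.

k = 7.57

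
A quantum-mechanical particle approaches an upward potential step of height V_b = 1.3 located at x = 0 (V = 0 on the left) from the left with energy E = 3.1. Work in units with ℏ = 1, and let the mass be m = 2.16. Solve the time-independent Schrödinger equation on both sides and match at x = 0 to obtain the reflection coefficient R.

R = 0.0182

The wavenumbers are k₁ = √(2mE)/ℏ = 3.660 on the left and k₂ = √(2m(E − V_b))/ℏ = 2.789 on the right.
Matching ψ and ψ′ at x = 0 gives r = (k₁ − k₂)/(k₁ + k₂), so R = r² = 0.01824 and T = 1 − R = 0.9818.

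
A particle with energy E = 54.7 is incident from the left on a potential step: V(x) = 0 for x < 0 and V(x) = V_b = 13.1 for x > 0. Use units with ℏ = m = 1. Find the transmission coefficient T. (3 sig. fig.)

The wavenumbers are k₁ = √(2mE)/ℏ = 10.46 on the left and k₂ = √(2m(E − V_b))/ℏ = 9.121 on the right.
Matching ψ and ψ′ at x = 0 gives r = (k₁ − k₂)/(k₁ + k₂), so R = r² = 0.004670 and T = 1 − R = 0.9953.

T = 0.995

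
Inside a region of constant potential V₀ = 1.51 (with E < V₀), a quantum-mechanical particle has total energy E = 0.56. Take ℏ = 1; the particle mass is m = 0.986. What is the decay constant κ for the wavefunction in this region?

Since E < V₀ the TISE in this region is ψ'' = κ²ψ with κ = √(2m(V₀ − E))/ℏ.
κ = √(2 × 0.986 × 0.95) = 1.369.

κ = 1.37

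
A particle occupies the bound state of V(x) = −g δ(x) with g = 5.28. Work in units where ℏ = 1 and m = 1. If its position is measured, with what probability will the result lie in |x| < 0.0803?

The normalised bound state is ψ = √κ e^{−κ|x|} with κ = mg/ℏ² = 5.280.
P(|x| < d) = ∫_{−d}^{d} κ e^{−2κ|x|} dx = 1 − e^{−2κd} = 1 − e^{−0.8480} = 0.5717.

P = 0.572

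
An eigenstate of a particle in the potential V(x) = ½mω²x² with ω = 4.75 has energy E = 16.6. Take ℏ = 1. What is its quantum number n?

E_n = ℏω(n + ½) ⇒ n = E/(ℏω) − ½ = 16.6/4.75 − 0.5 = 2.995 → n = 3.

n = 3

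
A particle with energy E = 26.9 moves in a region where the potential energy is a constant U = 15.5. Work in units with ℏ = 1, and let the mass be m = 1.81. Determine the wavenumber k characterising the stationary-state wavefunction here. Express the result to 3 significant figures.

k = 6.42

With E > U the solution is oscillatory, ψ ∝ e^{±ikx} with k = √(2m(E − U))/ℏ.
k = √(2 × 1.81 × 11.4) = 6.424.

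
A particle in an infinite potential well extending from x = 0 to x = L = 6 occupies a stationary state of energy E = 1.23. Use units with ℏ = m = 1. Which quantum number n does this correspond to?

n = 3

For an infinite well E_n = n²π²ℏ²/(2mL²), so n = (L/πℏ)√(2mE).
n = (6/π) × √(2 × 1 × 1.23) = 2.995 → n = 3.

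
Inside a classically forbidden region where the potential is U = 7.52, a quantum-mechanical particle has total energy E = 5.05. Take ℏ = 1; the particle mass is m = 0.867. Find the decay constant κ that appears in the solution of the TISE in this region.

Since E < U the TISE in this region is ψ'' = κ²ψ with κ = √(2m(U − E))/ℏ.
κ = √(2 × 0.867 × 2.47) = 2.070.

κ = 2.07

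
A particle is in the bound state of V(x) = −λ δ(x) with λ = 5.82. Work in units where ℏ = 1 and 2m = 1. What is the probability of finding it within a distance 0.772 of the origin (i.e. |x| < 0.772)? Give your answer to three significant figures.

P = 0.989

The normalised bound state is ψ = √κ e^{−κ|x|} with κ = mλ/ℏ² = 2.910.
P(|x| < d) = ∫_{−d}^{d} κ e^{−2κ|x|} dx = 1 − e^{−2κd} = 1 − e^{−4.493} = 0.9888.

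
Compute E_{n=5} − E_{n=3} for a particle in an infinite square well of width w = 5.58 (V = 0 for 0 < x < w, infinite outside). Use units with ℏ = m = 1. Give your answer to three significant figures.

E_n = n²π²ℏ²/(2mw²), so ΔE = (5² − 3²) π²ℏ²/(2mw²).
ΔE = 16 × π² / (2 × 1 × 5.58²) = 2.536.

ΔE = 2.54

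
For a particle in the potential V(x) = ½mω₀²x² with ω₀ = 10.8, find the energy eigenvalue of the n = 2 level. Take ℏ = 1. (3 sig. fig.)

The oscillator eigenvalues are E_n = ℏω₀(n + ½), so E_2 = 10.8 × 2.5 = 27.00.

E = 27.0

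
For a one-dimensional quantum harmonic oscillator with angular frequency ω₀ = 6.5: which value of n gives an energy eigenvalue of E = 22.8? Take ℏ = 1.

Invert E_n = (n + ½)ℏω₀: n = E/ℏω₀ − ½ = 3.008, so n = 3.

n = 3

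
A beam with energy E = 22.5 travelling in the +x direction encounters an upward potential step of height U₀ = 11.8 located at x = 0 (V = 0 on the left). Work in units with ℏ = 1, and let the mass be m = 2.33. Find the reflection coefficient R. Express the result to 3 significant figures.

The wavenumbers are k₁ = √(2mE)/ℏ = 10.24 on the left and k₂ = √(2m(E − U₀))/ℏ = 7.061 on the right.
Continuity of ψ and ψ′ at the step yields the reflection amplitude r = (k₁ − k₂)/(k₁ + k₂) = 0.1837; thus R = |r|² = 0.03375, T = 0.9663.

R = 0.0337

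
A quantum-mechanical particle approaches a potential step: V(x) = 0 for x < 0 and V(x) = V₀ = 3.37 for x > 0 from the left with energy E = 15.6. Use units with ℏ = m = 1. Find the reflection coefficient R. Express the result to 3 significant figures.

The wavenumbers are k₁ = √(2mE)/ℏ = 5.586 on the left and k₂ = √(2m(E − V₀))/ℏ = 4.946 on the right.
Matching ψ and ψ′ at x = 0 gives r = (k₁ − k₂)/(k₁ + k₂), so R = r² = 0.003693 and T = 1 − R = 0.9963.

R = 0.00369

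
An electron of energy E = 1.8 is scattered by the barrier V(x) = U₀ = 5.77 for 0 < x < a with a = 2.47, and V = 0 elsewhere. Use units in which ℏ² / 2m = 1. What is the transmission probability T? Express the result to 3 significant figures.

T = 0.000182

Since E < U₀ the interior solution is evanescent with decay constant κ = √(2m(U₀ − E))/ℏ = 1.992.
κa = 4.921, sinh(κa) = 68.60.
The exact tunnelling result is T⁻¹ = 1 + U₀² sinh²(κa) / [4E(U₀ − E)] = 5482, so T = 0.000182.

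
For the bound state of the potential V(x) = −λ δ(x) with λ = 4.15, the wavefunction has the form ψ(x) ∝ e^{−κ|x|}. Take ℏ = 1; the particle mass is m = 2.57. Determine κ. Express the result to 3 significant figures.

κ = 10.7

Integrate −(ℏ²/2m)ψ'' − λδ(x)ψ = Eψ from −ε to +ε: the ψ'' term gives ψ'(0⁺) − ψ'(0⁻) and the δ term gives −(2mλ/ℏ²)ψ(0).
With ψ ∝ e^{−κ|x|} this yields −2κ = −2mλ/ℏ², so κ = mλ/ℏ² = 10.67.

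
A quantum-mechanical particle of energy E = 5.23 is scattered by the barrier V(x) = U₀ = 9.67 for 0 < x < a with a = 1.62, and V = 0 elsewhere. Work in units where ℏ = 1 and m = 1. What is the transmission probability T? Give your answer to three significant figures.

Since E < U₀ the interior solution is evanescent with decay constant κ = √(2m(U₀ − E))/ℏ = 2.980.
κa = 4.827, sinh(κa) = 62.44.
Matching ψ, ψ′ at both faces gives T = [1 + U₀² sinh²(κa) / (4E(U₀ − E))]⁻¹ = 1/3927 = 0.000255.

T = 0.000255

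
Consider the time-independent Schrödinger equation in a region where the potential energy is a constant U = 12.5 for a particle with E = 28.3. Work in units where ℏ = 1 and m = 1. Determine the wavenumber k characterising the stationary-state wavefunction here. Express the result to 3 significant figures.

k = 5.62

With E > U the solution is oscillatory, ψ ∝ e^{±ikx} with k = √(2m(E − U))/ℏ.
k = √(2 × 1 × 15.8) = 5.621.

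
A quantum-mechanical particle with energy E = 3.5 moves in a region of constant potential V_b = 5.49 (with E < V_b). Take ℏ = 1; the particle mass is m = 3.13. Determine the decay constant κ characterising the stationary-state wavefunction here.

Since E < V_b the TISE in this region is ψ'' = κ²ψ with κ = √(2m(V_b − E))/ℏ.
κ = √(2 × 3.13 × 1.99) = 3.530.

κ = 3.53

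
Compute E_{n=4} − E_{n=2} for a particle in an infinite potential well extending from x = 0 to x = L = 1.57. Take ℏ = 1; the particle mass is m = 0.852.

E_n = n²π²ℏ²/(2mL²), so ΔE = (4² − 2²) π²ℏ²/(2mL²).
ΔE = 12 × π² / (2 × 0.852 × 1.57²) = 28.20.

ΔE = 28.2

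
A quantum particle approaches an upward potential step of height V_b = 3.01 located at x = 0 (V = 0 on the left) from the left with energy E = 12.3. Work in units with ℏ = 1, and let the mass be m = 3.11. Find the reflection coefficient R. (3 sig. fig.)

R = 0.00491

On each side the TISE gives plane waves with k = √(2m(E − V))/ℏ: k₁ = √(2·3.11·12.3) = 8.747, k₂ = √(2·3.11·9.29) = 7.602.
Matching ψ and ψ′ at x = 0 gives r = (k₁ − k₂)/(k₁ + k₂), so R = r² = 0.004907 and T = 1 − R = 0.9951.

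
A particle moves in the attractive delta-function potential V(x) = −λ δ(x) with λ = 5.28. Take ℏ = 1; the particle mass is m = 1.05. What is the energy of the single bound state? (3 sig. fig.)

The bound state is ψ(x) = √κ e^{−κ|x|}. The derivative jump ψ'(0⁺) − ψ'(0⁻) = −(2mλ/ℏ²)ψ(0) fixes κ = mλ/ℏ² = 5.544.
Then E = −ℏ²κ²/(2m) = −mλ²/(2ℏ²) = -14.64.

E = -14.6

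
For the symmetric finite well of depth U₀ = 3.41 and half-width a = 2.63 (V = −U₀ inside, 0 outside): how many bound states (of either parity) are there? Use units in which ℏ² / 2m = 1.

Define the well-strength parameter z₀ = (a/ℏ)√(2mU₀) = 2.63 × √(2·0.5·3.41) = 4.857.
A new bound state (alternating even/odd) appears each time z₀ passes a multiple of π/2, so N = ⌊2z₀/π⌋ + 1 = ⌊3.092⌋ + 1 = 4.

N = 4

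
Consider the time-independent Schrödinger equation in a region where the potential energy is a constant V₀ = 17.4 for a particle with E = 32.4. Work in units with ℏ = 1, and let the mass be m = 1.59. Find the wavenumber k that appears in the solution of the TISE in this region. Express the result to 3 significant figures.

With E > V₀ the solution is oscillatory, ψ ∝ e^{±ikx} with k = √(2m(E − V₀))/ℏ.
k = √(2 × 1.59 × 15) = 6.907.

k = 6.91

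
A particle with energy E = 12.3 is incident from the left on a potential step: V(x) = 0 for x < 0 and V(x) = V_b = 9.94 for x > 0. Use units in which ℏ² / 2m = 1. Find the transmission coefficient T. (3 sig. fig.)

The wavenumbers are k₁ = √(2mE)/ℏ = 3.507 on the left and k₂ = √(2m(E − V_b))/ℏ = 1.536 on the right.
Matching ψ and ψ′ at x = 0 gives r = (k₁ − k₂)/(k₁ + k₂), so R = r² = 0.1527 and T = 1 − R = 0.8473.

T = 0.847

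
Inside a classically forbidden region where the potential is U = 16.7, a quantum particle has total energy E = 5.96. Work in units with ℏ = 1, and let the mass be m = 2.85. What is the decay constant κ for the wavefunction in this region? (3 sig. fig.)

κ = 7.82

Since E < U the TISE in this region is ψ'' = κ²ψ with κ = √(2m(U − E))/ℏ.
κ = √(2 × 2.85 × 10.74) = 7.824.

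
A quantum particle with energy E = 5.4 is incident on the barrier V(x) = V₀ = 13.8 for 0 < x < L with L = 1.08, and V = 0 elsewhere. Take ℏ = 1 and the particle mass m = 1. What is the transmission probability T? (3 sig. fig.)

Since E < V₀ the interior solution is evanescent with decay constant κ = √(2m(V₀ − E))/ℏ = 4.099.
κL = 4.427, sinh(κL) = 41.82.
The exact tunnelling result is T⁻¹ = 1 + V₀² sinh²(κL) / [4E(V₀ − E)] = 1837, so T = 0.000544.

T = 0.000544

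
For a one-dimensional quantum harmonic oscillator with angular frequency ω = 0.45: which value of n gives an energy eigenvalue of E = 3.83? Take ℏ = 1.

Invert E_n = (n + ½)ℏω: n = E/ℏω − ½ = 8.011, so n = 8.

n = 8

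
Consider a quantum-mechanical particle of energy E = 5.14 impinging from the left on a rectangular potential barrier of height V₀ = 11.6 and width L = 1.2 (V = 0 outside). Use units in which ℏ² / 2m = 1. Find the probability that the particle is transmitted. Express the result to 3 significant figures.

Since E < V₀ the interior solution is evanescent with decay constant κ = √(2m(V₀ − E))/ℏ = 2.542.
κL = 3.050, sinh(κL) = 10.53.
The exact tunnelling result is T⁻¹ = 1 + V₀² sinh²(κL) / [4E(V₀ − E)] = 113.4, so T = 0.00882.

T = 0.00882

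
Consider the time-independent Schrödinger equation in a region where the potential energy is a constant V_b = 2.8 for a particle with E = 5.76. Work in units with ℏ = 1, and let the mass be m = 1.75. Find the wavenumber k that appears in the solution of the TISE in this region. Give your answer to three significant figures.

With E > V_b the solution is oscillatory, ψ ∝ e^{±ikx} with k = √(2m(E − V_b))/ℏ.
k = √(2 × 1.75 × 2.96) = 3.219.

k = 3.22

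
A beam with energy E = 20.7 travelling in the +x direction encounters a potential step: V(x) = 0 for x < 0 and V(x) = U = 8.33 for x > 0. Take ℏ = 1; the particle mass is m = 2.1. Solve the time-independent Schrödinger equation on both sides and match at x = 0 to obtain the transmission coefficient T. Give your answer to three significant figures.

T = 0.984

On each side the TISE gives plane waves with k = √(2m(E − V))/ℏ: k₁ = √(2·2.1·20.7) = 9.324, k₂ = √(2·2.1·12.37) = 7.208.
Matching ψ and ψ′ at x = 0 gives r = (k₁ − k₂)/(k₁ + k₂), so R = r² = 0.01639 and T = 1 − R = 0.9836.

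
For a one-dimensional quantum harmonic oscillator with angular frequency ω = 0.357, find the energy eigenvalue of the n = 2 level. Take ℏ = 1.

Using E_n = (n + ½)ℏω: E_2 = 2.5 × 0.357 = 0.8925.

E = 0.893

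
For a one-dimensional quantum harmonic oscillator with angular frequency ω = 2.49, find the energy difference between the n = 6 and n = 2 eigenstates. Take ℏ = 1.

E_n = ℏω(n + ½), so ΔE = (6 − 2) ℏω = 4 × 2.49 = 9.960.

ΔE = 9.96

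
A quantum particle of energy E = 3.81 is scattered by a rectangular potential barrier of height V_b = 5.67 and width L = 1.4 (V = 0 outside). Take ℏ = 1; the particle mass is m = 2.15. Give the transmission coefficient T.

T = 0.00128

E < V_b: inside the barrier ψ ∝ e^{±κx} with κ = √(2m(V_b − E))/ℏ = 2.828.
κL = 3.959, sinh(κL) = 26.20.
The exact tunnelling result is T⁻¹ = 1 + V_b² sinh²(κL) / [4E(V_b − E)] = 779.6, so T = 0.00128.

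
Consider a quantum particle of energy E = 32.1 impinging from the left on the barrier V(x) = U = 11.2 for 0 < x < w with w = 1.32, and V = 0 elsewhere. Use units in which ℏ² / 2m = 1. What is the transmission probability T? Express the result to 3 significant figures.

E > U: inside the barrier k₂ = √(2m(E − U))/ℏ = 4.572, k₂w = 6.035.
Matching at both interfaces gives T⁻¹ = 1 + U² sin²(k₂w) / [4E(E − U)] = 1.003, hence T = 0.997.

T = 0.997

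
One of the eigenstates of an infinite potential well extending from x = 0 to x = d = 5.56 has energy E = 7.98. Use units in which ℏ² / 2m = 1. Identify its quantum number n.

n = 5

For an infinite well E_n = n²π²ℏ²/(2md²), so n = (d/πℏ)√(2mE).
n = (5.56/π) × √(2 × 0.5 × 7.98) = 4.999 → n = 5.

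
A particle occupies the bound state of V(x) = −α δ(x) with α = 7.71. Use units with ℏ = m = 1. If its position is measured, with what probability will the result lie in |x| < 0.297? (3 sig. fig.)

The normalised bound state is ψ = √κ e^{−κ|x|} with κ = mα/ℏ² = 7.710.
P(|x| < d) = ∫_{−d}^{d} κ e^{−2κ|x|} dx = 1 − e^{−2κd} = 1 − e^{−4.580} = 0.9897.

P = 0.990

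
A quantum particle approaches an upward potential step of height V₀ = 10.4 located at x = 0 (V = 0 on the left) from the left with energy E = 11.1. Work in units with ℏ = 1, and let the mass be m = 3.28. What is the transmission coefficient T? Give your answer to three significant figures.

T = 0.642

The wavenumbers are k₁ = √(2mE)/ℏ = 8.533 on the left and k₂ = √(2m(E − V₀))/ℏ = 2.143 on the right.
Matching ψ and ψ′ at x = 0 gives r = (k₁ − k₂)/(k₁ + k₂), so R = r² = 0.3583 and T = 1 − R = 0.6417.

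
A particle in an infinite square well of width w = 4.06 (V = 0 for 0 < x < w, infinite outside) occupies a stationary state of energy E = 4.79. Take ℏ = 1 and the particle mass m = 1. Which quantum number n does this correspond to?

For an infinite well E_n = n²π²ℏ²/(2mw²), so n = (w/πℏ)√(2mE).
n = (4.06/π) × √(2 × 1 × 4.79) = 4.000 → n = 4.

n = 4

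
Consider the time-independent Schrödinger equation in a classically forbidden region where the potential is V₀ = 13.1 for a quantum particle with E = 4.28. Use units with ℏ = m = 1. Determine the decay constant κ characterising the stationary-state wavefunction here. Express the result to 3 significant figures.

Since E < V₀ the TISE in this region is ψ'' = κ²ψ with κ = √(2m(V₀ − E))/ℏ.
κ = √(2 × 1 × 8.82) = 4.200.

κ = 4.20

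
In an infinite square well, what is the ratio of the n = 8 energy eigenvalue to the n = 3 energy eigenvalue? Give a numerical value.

E_n = n²π²ℏ²/(2mL²) so the ratio is n₂²/n₁² = 64/9 = 7.11111.

7.11111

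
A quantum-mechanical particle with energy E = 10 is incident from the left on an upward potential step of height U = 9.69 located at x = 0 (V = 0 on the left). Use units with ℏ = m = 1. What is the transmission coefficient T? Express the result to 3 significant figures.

The wavenumbers are k₁ = √(2mE)/ℏ = 4.472 on the left and k₂ = √(2m(E − U))/ℏ = 0.7874 on the right.
Continuity of ψ and ψ′ at the step yields the reflection amplitude r = (k₁ − k₂)/(k₁ + k₂) = 0.7006; thus R = |r|² = 0.4908, T = 0.5092.

T = 0.509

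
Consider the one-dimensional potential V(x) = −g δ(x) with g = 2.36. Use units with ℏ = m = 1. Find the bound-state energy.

E = -2.78

The bound state is ψ(x) = √κ e^{−κ|x|}. The derivative jump ψ'(0⁺) − ψ'(0⁻) = −(2mg/ℏ²)ψ(0) fixes κ = mg/ℏ² = 2.360.
Then E = −ℏ²κ²/(2m) = −mg²/(2ℏ²) = -2.785.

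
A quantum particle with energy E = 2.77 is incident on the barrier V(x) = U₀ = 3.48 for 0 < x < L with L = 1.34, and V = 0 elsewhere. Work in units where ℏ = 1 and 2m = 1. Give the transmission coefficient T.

E < U₀: inside the barrier ψ ∝ e^{±κx} with κ = √(2m(U₀ − E))/ℏ = 0.8426.
κL = 1.129, sinh(κL) = 1.385.
The exact tunnelling result is T⁻¹ = 1 + U₀² sinh²(κL) / [4E(U₀ − E)] = 3.952, so T = 0.253.

T = 0.253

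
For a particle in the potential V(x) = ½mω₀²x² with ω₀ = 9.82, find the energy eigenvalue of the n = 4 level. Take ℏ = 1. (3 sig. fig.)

E = 44.2

Using E_n = (n + ½)ℏω₀: E_4 = 4.5 × 9.82 = 44.19.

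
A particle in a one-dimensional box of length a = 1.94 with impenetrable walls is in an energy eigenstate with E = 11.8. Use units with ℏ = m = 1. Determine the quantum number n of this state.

n = 3

From E_n = n²π²ℏ²/(2ma²) invert to n = √(2ma²E)/(πℏ).
n = (1.94/π) × √(2 × 1 × 11.8) = 3.000 → n = 3.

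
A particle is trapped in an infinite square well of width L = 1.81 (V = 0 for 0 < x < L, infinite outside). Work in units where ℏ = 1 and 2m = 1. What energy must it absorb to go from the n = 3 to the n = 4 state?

E_n = n²π²ℏ²/(2mL²), so ΔE = (4² − 3²) π²ℏ²/(2mL²).
ΔE = 7 × π² / (2 × 0.5 × 1.81²) = 21.09.

ΔE = 21.1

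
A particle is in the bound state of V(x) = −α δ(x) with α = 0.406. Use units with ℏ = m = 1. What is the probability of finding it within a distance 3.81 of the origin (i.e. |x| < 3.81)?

The normalised bound state is ψ = √κ e^{−κ|x|} with κ = mα/ℏ² = 0.4060.
P(|x| < d) = ∫_{−d}^{d} κ e^{−2κ|x|} dx = 1 − e^{−2κd} = 1 − e^{−3.094} = 0.9547.

P = 0.955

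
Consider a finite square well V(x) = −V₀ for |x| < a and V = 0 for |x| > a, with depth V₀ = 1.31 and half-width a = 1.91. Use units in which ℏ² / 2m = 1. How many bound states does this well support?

N = 2

The dimensionless depth is z₀ = a√(2mV₀)/ℏ = 1.91 × √(1.310) = 2.186.
The even/odd transcendental equations gain one root per π/2 in z₀, giving N = 1 + ⌊2z₀/π⌋ = 1 + ⌊1.392⌋ = 2.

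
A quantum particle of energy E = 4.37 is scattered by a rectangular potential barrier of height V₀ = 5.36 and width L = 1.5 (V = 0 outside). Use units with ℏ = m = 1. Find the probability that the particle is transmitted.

Since E < V₀ the interior solution is evanescent with decay constant κ = √(2m(V₀ − E))/ℏ = 1.407.
κL = 2.111, sinh(κL) = 4.066.
The exact tunnelling result is T⁻¹ = 1 + V₀² sinh²(κL) / [4E(V₀ − E)] = 28.45, so T = 0.0351.

T = 0.0351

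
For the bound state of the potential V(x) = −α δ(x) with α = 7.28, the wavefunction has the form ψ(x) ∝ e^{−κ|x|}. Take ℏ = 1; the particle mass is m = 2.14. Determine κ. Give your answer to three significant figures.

Integrate −(ℏ²/2m)ψ'' − αδ(x)ψ = Eψ from −ε to +ε: the ψ'' term gives ψ'(0⁺) − ψ'(0⁻) and the δ term gives −(2mα/ℏ²)ψ(0).
With ψ ∝ e^{−κ|x|} this yields −2κ = −2mα/ℏ², so κ = mα/ℏ² = 15.58.

κ = 15.6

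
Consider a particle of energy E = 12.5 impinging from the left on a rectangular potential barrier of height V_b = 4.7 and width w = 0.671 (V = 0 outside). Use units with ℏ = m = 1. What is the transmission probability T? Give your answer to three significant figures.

Above the barrier the interior wavenumber is k₂ = √(2m(E − V_b))/ℏ = 3.950, giving phase k₂w = 2.650.
Matching at both interfaces gives T⁻¹ = 1 + V_b² sin²(k₂w) / [4E(E − V_b)] = 1.013, hence T = 0.988.

T = 0.988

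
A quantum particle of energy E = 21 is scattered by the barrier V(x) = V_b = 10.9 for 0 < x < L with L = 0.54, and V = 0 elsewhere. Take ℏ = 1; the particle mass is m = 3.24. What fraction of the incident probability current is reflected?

R = 0.110

Above the barrier the interior wavenumber is k₂ = √(2m(E − V_b))/ℏ = 8.090, giving phase k₂L = 4.369.
T = [1 + V_b² sin²(k₂L) / (4E(E − V_b))]⁻¹ = 1/1.124 = 0.890.
R = 1 − T = 0.110.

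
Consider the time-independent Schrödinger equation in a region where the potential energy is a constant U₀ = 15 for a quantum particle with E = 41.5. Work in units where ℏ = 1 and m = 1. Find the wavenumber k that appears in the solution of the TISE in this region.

With E > U₀ the solution is oscillatory, ψ ∝ e^{±ikx} with k = √(2m(E − U₀))/ℏ.
k = √(2 × 1 × 26.5) = 7.280.

k = 7.28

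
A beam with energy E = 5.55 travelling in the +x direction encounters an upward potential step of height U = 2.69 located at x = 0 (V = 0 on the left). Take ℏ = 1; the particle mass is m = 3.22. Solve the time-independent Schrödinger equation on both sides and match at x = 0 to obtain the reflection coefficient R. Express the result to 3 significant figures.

The wavenumbers are k₁ = √(2mE)/ℏ = 5.978 on the left and k₂ = √(2m(E − U))/ℏ = 4.292 on the right.
Continuity of ψ and ψ′ at the step yields the reflection amplitude r = (k₁ − k₂)/(k₁ + k₂) = 0.1642; thus R = |r|² = 0.02698, T = 0.9730.

R = 0.0270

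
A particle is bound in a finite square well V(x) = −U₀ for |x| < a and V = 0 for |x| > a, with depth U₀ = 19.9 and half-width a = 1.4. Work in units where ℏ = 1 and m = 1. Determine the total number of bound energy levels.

N = 6

Define the well-strength parameter z₀ = (a/ℏ)√(2mU₀) = 1.4 × √(2·1·19.9) = 8.832.
The even/odd transcendental equations gain one root per π/2 in z₀, giving N = 1 + ⌊2z₀/π⌋ = 1 + ⌊5.623⌋ = 6.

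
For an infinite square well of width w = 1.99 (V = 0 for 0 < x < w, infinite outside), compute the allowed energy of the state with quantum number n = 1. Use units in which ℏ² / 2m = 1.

E = 2.49

The infinite-well eigenfunctions ψ_n = √(2/w) sin(nπx/w) vanish at both walls, giving E_n = n²π²ℏ²/(2mw²).
E_1 = 1² × π² / (2 × 0.5 × 1.99²) = 2.492.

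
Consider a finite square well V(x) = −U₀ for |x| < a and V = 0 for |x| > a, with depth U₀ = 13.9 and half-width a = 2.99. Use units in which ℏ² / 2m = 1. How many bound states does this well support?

N = 8

The dimensionless depth is z₀ = a√(2mU₀)/ℏ = 2.99 × √(13.90) = 11.15.
The even/odd transcendental equations gain one root per π/2 in z₀, giving N = 1 + ⌊2z₀/π⌋ = 1 + ⌊7.097⌋ = 8.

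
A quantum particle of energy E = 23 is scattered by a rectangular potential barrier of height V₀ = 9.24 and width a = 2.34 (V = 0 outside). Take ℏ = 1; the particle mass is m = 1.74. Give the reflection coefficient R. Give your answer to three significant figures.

R = 0.0144

E > V₀: inside the barrier k₂ = √(2m(E − V₀))/ℏ = 6.920, k₂a = 16.19.
T = [1 + V₀² sin²(k₂a) / (4E(E − V₀))]⁻¹ = 1/1.015 = 0.986.
R = 1 − T = 0.0144.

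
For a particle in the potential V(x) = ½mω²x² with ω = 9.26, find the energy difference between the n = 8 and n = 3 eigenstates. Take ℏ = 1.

ΔE = 46.3

E_n = ℏω(n + ½), so ΔE = (8 − 3) ℏω = 5 × 9.26 = 46.30.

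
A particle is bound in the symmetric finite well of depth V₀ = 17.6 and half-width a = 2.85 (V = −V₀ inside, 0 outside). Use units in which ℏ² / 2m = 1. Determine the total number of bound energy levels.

The dimensionless depth is z₀ = a√(2mV₀)/ℏ = 2.85 × √(17.60) = 11.96.
The even/odd transcendental equations gain one root per π/2 in z₀, giving N = 1 + ⌊2z₀/π⌋ = 1 + ⌊7.612⌋ = 8.

N = 8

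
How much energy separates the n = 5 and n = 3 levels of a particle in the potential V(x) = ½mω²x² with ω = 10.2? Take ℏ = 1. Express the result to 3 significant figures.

ΔE = 20.4

E_n = ℏω(n + ½), so ΔE = (5 − 3) ℏω = 2 × 10.2 = 20.40.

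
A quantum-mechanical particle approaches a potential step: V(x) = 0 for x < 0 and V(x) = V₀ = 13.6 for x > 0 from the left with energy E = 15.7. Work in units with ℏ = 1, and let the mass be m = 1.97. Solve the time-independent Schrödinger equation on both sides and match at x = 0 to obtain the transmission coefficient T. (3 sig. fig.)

T = 0.784

The wavenumbers are k₁ = √(2mE)/ℏ = 7.865 on the left and k₂ = √(2m(E − V₀))/ℏ = 2.876 on the right.
Continuity of ψ and ψ′ at the step yields the reflection amplitude r = (k₁ − k₂)/(k₁ + k₂) = 0.4644; thus R = |r|² = 0.2157, T = 0.7843.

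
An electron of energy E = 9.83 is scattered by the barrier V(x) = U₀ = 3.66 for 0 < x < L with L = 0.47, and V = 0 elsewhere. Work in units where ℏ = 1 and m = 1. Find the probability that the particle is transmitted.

Above the barrier the interior wavenumber is k₂ = √(2m(E − U₀))/ℏ = 3.513, giving phase k₂L = 1.651.
T = [1 + U₀² sin²(k₂L) / (4E(E − U₀))]⁻¹ = 1/1.055 = 0.948.

T = 0.948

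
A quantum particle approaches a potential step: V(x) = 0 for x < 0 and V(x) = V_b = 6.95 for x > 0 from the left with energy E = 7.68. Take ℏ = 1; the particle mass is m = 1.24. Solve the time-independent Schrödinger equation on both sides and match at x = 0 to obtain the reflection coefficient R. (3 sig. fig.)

The wavenumbers are k₁ = √(2mE)/ℏ = 4.364 on the left and k₂ = √(2m(E − V_b))/ℏ = 1.346 on the right.
Continuity of ψ and ψ′ at the step yields the reflection amplitude r = (k₁ − k₂)/(k₁ + k₂) = 0.5287; thus R = |r|² = 0.2795, T = 0.7205.

R = 0.280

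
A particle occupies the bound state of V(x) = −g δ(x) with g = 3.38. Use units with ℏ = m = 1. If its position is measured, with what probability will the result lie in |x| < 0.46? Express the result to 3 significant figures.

The normalised bound state is ψ = √κ e^{−κ|x|} with κ = mg/ℏ² = 3.380.
P(|x| < d) = ∫_{−d}^{d} κ e^{−2κ|x|} dx = 1 − e^{−2κd} = 1 − e^{−3.110} = 0.9554.

P = 0.955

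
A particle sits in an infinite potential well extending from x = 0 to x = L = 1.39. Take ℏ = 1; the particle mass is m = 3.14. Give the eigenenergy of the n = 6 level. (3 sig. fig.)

Requiring ψ(0) = ψ(L) = 0 quantises k = nπ/L, hence E_n = ℏ²k²/2m = n²π²ℏ²/(2mL²).
E_6 = 6² × π² / (2 × 3.14 × 1.39²) = 29.28.

E = 29.3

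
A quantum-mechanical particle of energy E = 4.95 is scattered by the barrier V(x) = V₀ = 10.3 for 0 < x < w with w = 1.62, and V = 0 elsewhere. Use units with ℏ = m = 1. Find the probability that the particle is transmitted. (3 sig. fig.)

Since E < V₀ the interior solution is evanescent with decay constant κ = √(2m(V₀ − E))/ℏ = 3.271.
κw = 5.299, sinh(κw) = 100.1.
Matching ψ, ψ′ at both faces gives T = [1 + V₀² sinh²(κw) / (4E(V₀ − E))]⁻¹ = 1/10030 = 0.0000997.

T = 0.0000997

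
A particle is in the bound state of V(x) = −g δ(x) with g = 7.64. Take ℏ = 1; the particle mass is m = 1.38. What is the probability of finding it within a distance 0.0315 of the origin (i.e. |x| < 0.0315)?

The normalised bound state is ψ = √κ e^{−κ|x|} with κ = mg/ℏ² = 10.54.
P(|x| < d) = ∫_{−d}^{d} κ e^{−2κ|x|} dx = 1 − e^{−2κd} = 1 − e^{−0.6642} = 0.4853.

P = 0.485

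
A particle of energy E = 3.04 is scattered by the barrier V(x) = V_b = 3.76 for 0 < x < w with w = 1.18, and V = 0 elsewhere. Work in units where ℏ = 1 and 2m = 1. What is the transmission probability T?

T = 0.309

Since E < V_b the interior solution is evanescent with decay constant κ = √(2m(V_b − E))/ℏ = 0.8485.
κw = 1.001, sinh(κw) = 1.177.
Matching ψ, ψ′ at both faces gives T = [1 + V_b² sinh²(κw) / (4E(V_b − E))]⁻¹ = 1/3.238 = 0.309.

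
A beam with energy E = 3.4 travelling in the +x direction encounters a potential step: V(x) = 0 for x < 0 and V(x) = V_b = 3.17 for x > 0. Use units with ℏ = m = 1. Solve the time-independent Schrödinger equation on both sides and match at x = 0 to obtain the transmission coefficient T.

The wavenumbers are k₁ = √(2mE)/ℏ = 2.608 on the left and k₂ = √(2m(E − V_b))/ℏ = 0.6782 on the right.
Matching ψ and ψ′ at x = 0 gives r = (k₁ − k₂)/(k₁ + k₂), so R = r² = 0.3448 and T = 1 − R = 0.6552.

T = 0.655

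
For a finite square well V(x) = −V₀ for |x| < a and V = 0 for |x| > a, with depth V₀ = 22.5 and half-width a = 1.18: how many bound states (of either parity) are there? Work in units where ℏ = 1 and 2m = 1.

Define the well-strength parameter z₀ = (a/ℏ)√(2mV₀) = 1.18 × √(2·0.5·22.5) = 5.597.
The even/odd transcendental equations gain one root per π/2 in z₀, giving N = 1 + ⌊2z₀/π⌋ = 1 + ⌊3.563⌋ = 4.

N = 4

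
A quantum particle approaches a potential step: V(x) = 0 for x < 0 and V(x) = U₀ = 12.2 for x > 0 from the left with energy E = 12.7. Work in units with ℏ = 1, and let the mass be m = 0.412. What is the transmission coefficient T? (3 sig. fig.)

The wavenumbers are k₁ = √(2mE)/ℏ = 3.235 on the left and k₂ = √(2m(E − U₀))/ℏ = 0.6419 on the right.
Matching ψ and ψ′ at x = 0 gives r = (k₁ − k₂)/(k₁ + k₂), so R = r² = 0.4474 and T = 1 − R = 0.5526.

T = 0.553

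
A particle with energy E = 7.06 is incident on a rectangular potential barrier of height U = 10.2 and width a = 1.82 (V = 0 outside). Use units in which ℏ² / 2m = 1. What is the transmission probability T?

E < U: inside the barrier ψ ∝ e^{±κx} with κ = √(2m(U − E))/ℏ = 1.772.
κa = 3.225, sinh(κa) = 12.56.
The exact tunnelling result is T⁻¹ = 1 + U² sinh²(κa) / [4E(U − E)] = 186.0, so T = 0.00538.

T = 0.00538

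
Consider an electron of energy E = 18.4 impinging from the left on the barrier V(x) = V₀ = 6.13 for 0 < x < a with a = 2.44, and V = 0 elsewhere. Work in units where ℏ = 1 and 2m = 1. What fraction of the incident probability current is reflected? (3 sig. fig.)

R = 0.0240

E > V₀: inside the barrier k₂ = √(2m(E − V₀))/ℏ = 3.503, k₂a = 8.547.
T = [1 + V₀² sin²(k₂a) / (4E(E − V₀))]⁻¹ = 1/1.025 = 0.976.
R = 1 − T = 0.0240.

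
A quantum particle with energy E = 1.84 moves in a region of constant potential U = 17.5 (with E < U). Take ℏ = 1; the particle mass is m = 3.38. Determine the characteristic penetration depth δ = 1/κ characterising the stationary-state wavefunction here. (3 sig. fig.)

Since E < U the TISE in this region is ψ'' = κ²ψ with κ = √(2m(U − E))/ℏ.
κ = √(2 × 3.38 × 15.66) = 10.29. The penetration depth is δ = 1/κ = 0.0972.

δ = 0.0972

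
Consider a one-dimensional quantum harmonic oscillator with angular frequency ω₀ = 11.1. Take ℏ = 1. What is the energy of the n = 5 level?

E = 61.1

Using E_n = (n + ½)ℏω₀: E_5 = 5.5 × 11.1 = 61.05.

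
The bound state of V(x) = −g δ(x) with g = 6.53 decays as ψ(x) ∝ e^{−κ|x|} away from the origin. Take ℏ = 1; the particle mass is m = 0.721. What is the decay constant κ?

Integrate −(ℏ²/2m)ψ'' − gδ(x)ψ = Eψ from −ε to +ε: the ψ'' term gives ψ'(0⁺) − ψ'(0⁻) and the δ term gives −(2mg/ℏ²)ψ(0).
With ψ ∝ e^{−κ|x|} this yields −2κ = −2mg/ℏ², so κ = mg/ℏ² = 4.708.

κ = 4.71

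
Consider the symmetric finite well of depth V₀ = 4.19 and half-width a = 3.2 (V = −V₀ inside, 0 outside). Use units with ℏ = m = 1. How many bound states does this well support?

The dimensionless depth is z₀ = a√(2mV₀)/ℏ = 3.2 × √(8.380) = 9.263.
A new bound state (alternating even/odd) appears each time z₀ passes a multiple of π/2, so N = ⌊2z₀/π⌋ + 1 = ⌊5.897⌋ + 1 = 6.

N = 6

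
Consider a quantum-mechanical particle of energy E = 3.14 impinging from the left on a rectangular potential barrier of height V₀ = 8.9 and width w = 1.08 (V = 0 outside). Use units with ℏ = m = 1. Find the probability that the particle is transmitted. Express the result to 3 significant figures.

E < V₀: inside the barrier ψ ∝ e^{±κx} with κ = √(2m(V₀ − E))/ℏ = 3.394.
κw = 3.666, sinh(κw) = 19.53.
The exact tunnelling result is T⁻¹ = 1 + V₀² sinh²(κw) / [4E(V₀ − E)] = 418.5, so T = 0.00239.

T = 0.00239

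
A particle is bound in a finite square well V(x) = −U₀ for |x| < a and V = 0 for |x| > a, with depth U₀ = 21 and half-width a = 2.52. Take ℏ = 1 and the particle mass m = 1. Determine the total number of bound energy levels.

N = 11

The dimensionless depth is z₀ = a√(2mU₀)/ℏ = 2.52 × √(42.00) = 16.33.
The even/odd transcendental equations gain one root per π/2 in z₀, giving N = 1 + ⌊2z₀/π⌋ = 1 + ⌊10.40⌋ = 11.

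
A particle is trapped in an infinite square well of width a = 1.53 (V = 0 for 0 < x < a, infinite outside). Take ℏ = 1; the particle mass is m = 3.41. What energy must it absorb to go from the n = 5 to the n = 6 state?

ΔE = 6.80

E_n = n²π²ℏ²/(2ma²), so ΔE = (6² − 5²) π²ℏ²/(2ma²).
ΔE = 11 × π² / (2 × 3.41 × 1.53²) = 6.800.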